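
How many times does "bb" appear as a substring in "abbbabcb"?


Searching for "bb" in "abbbabcb"
Scanning each position:
  Position 0: "ab" => no
  Position 1: "bb" => MATCH
  Position 2: "bb" => MATCH
  Position 3: "ba" => no
  Position 4: "ab" => no
  Position 5: "bc" => no
  Position 6: "cb" => no
Total occurrences: 2

2


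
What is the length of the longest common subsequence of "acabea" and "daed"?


LCS of "acabea" and "daed"
DP table:
           d    a    e    d
      0    0    0    0    0
  a   0    0    1    1    1
  c   0    0    1    1    1
  a   0    0    1    1    1
  b   0    0    1    1    1
  e   0    0    1    2    2
  a   0    0    1    2    2
LCS length = dp[6][4] = 2

2


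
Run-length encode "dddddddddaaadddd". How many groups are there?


Input: dddddddddaaadddd
Scanning for consecutive runs:
  Group 1: 'd' x 9 (positions 0-8)
  Group 2: 'a' x 3 (positions 9-11)
  Group 3: 'd' x 4 (positions 12-15)
Total groups: 3

3


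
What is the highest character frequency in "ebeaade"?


Input: ebeaade
Character counts:
  'a': 2
  'b': 1
  'd': 1
  'e': 3
Maximum frequency: 3

3


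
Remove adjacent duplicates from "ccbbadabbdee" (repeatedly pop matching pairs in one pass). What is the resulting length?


Input: ccbbadabbdee
Stack-based adjacent duplicate removal:
  Read 'c': push. Stack: c
  Read 'c': matches stack top 'c' => pop. Stack: (empty)
  Read 'b': push. Stack: b
  Read 'b': matches stack top 'b' => pop. Stack: (empty)
  Read 'a': push. Stack: a
  Read 'd': push. Stack: ad
  Read 'a': push. Stack: ada
  Read 'b': push. Stack: adab
  Read 'b': matches stack top 'b' => pop. Stack: ada
  Read 'd': push. Stack: adad
  Read 'e': push. Stack: adade
  Read 'e': matches stack top 'e' => pop. Stack: adad
Final stack: "adad" (length 4)

4


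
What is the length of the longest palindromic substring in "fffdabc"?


Input: "fffdabc"
Checking substrings for palindromes:
  [0:3] "fff" (len 3) => palindrome
  [0:2] "ff" (len 2) => palindrome
  [1:3] "ff" (len 2) => palindrome
Longest palindromic substring: "fff" with length 3

3


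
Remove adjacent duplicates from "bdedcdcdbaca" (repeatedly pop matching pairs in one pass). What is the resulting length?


Input: bdedcdcdbaca
Stack-based adjacent duplicate removal:
  Read 'b': push. Stack: b
  Read 'd': push. Stack: bd
  Read 'e': push. Stack: bde
  Read 'd': push. Stack: bded
  Read 'c': push. Stack: bdedc
  Read 'd': push. Stack: bdedcd
  Read 'c': push. Stack: bdedcdc
  Read 'd': push. Stack: bdedcdcd
  Read 'b': push. Stack: bdedcdcdb
  Read 'a': push. Stack: bdedcdcdba
  Read 'c': push. Stack: bdedcdcdbac
  Read 'a': push. Stack: bdedcdcdbaca
Final stack: "bdedcdcdbaca" (length 12)

12


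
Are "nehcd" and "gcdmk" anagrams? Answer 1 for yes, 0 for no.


Strings: "nehcd", "gcdmk"
Sorted first:  cdehn
Sorted second: cdgkm
Differ at position 2: 'e' vs 'g' => not anagrams

0


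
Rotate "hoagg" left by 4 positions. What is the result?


Input: "hoagg", rotate left by 4
First 4 characters: "hoag"
Remaining characters: "g"
Concatenate remaining + first: "g" + "hoag" = "ghoag"

ghoag


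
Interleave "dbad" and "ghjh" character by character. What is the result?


Interleaving "dbad" and "ghjh":
  Position 0: 'd' from first, 'g' from second => "dg"
  Position 1: 'b' from first, 'h' from second => "bh"
  Position 2: 'a' from first, 'j' from second => "aj"
  Position 3: 'd' from first, 'h' from second => "dh"
Result: dgbhajdh

dgbhajdh


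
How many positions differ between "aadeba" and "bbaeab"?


Comparing "aadeba" and "bbaeab" position by position:
  Position 0: 'a' vs 'b' => DIFFER
  Position 1: 'a' vs 'b' => DIFFER
  Position 2: 'd' vs 'a' => DIFFER
  Position 3: 'e' vs 'e' => same
  Position 4: 'b' vs 'a' => DIFFER
  Position 5: 'a' vs 'b' => DIFFER
Positions that differ: 5

5


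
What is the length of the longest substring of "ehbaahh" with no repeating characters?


Input: "ehbaahh"
Sliding window (track last position of each char):
  Position 0 ('e'): window [0,0] length 1 -- new best
  Position 1 ('h'): window [0,1] length 2 -- new best
  Position 2 ('b'): window [0,2] length 3 -- new best
  Position 3 ('a'): window [0,3] length 4 -- new best
  Position 4 ('a'): repeat (last at 3), move window start to 4
  Position 4 ('a'): window [4,4] length 1
  Position 5 ('h'): window [4,5] length 2
  Position 6 ('h'): repeat (last at 5), move window start to 6
  Position 6 ('h'): window [6,6] length 1
Longest substring with no repeats: "ehba" with length 4

4


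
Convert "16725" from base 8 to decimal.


Input: "16725" in base 8
Positional expansion:
  Digit '1' (value 1) x 8^4 = 4096
  Digit '6' (value 6) x 8^3 = 3072
  Digit '7' (value 7) x 8^2 = 448
  Digit '2' (value 2) x 8^1 = 16
  Digit '5' (value 5) x 8^0 = 5
Sum = 7637

7637


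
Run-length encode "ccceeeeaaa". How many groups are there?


Input: ccceeeeaaa
Scanning for consecutive runs:
  Group 1: 'c' x 3 (positions 0-2)
  Group 2: 'e' x 4 (positions 3-6)
  Group 3: 'a' x 3 (positions 7-9)
Total groups: 3

3


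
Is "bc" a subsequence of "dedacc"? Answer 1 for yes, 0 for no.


Check if "bc" is a subsequence of "dedacc"
Greedy scan:
  Position 0 ('d'): no match needed
  Position 1 ('e'): no match needed
  Position 2 ('d'): no match needed
  Position 3 ('a'): no match needed
  Position 4 ('c'): no match needed
  Position 5 ('c'): no match needed
Only matched 0/2 characters => not a subsequence

0


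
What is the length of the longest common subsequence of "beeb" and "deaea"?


LCS of "beeb" and "deaea"
DP table:
           d    e    a    e    a
      0    0    0    0    0    0
  b   0    0    0    0    0    0
  e   0    0    1    1    1    1
  e   0    0    1    1    2    2
  b   0    0    1    1    2    2
LCS length = dp[4][5] = 2

2


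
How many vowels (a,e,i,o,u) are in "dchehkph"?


Input: dchehkph
Checking each character:
  'd' at position 0: consonant
  'c' at position 1: consonant
  'h' at position 2: consonant
  'e' at position 3: vowel (running total: 1)
  'h' at position 4: consonant
  'k' at position 5: consonant
  'p' at position 6: consonant
  'h' at position 7: consonant
Total vowels: 1

1


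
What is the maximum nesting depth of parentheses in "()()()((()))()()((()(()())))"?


Input: "()()()((()))()()((()(()())))"
Tracking depth:
  Position 0 '(': depth becomes 1
  Position 1 ')': depth becomes 0
  Position 2 '(': depth becomes 1
  Position 3 ')': depth becomes 0
  Position 4 '(': depth becomes 1
  Position 5 ')': depth becomes 0
  Position 6 '(': depth becomes 1
  Position 7 '(': depth becomes 2
  Position 8 '(': depth becomes 3
  Position 9 ')': depth becomes 2
  Position 10 ')': depth becomes 1
  Position 11 ')': depth becomes 0
  Position 12 '(': depth becomes 1
  Position 13 ')': depth becomes 0
  Position 14 '(': depth becomes 1
  Position 15 ')': depth becomes 0
  Position 16 '(': depth becomes 1
  Position 17 '(': depth becomes 2
  Position 18 '(': depth becomes 3
  Position 19 ')': depth becomes 2
  Position 20 '(': depth becomes 3
  Position 21 '(': depth becomes 4
  Position 22 ')': depth becomes 3
  Position 23 '(': depth becomes 4
  Position 24 ')': depth becomes 3
  Position 25 ')': depth becomes 2
  Position 26 ')': depth becomes 1
  Position 27 ')': depth becomes 0
Maximum depth reached: 4

4


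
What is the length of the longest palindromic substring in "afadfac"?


Input: "afadfac"
Checking substrings for palindromes:
  [0:3] "afa" (len 3) => palindrome
Longest palindromic substring: "afa" with length 3

3


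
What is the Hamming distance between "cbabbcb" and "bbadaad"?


Comparing "cbabbcb" and "bbadaad" position by position:
  Position 0: 'c' vs 'b' => differ
  Position 1: 'b' vs 'b' => same
  Position 2: 'a' vs 'a' => same
  Position 3: 'b' vs 'd' => differ
  Position 4: 'b' vs 'a' => differ
  Position 5: 'c' vs 'a' => differ
  Position 6: 'b' vs 'd' => differ
Total differences (Hamming distance): 5

5


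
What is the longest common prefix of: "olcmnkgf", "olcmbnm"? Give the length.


Words: olcmnkgf, olcmbnm
  Position 0: all 'o' => match
  Position 1: all 'l' => match
  Position 2: all 'c' => match
  Position 3: all 'm' => match
  Position 4: ('n', 'b') => mismatch, stop
LCP = "olcm" (length 4)

4


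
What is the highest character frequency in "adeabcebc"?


Input: adeabcebc
Character counts:
  'a': 2
  'b': 2
  'c': 2
  'd': 1
  'e': 2
Maximum frequency: 2

2


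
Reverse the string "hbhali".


Input: hbhali
Reading characters right to left:
  Position 5: 'i'
  Position 4: 'l'
  Position 3: 'a'
  Position 2: 'h'
  Position 1: 'b'
  Position 0: 'h'
Reversed: ilahbh

ilahbh


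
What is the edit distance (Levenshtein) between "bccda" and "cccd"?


Computing edit distance: "bccda" -> "cccd"
DP table:
           c    c    c    d
      0    1    2    3    4
  b   1    1    2    3    4
  c   2    1    1    2    3
  c   3    2    1    1    2
  d   4    3    2    2    1
  a   5    4    3    3    2
Edit distance = dp[5][4] = 2

2


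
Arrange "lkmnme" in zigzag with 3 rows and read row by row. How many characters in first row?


Zigzag "lkmnme" into 3 rows:
Placing characters:
  'l' => row 0
  'k' => row 1
  'm' => row 2
  'n' => row 1
  'm' => row 0
  'e' => row 1
Rows:
  Row 0: "lm"
  Row 1: "kne"
  Row 2: "m"
First row length: 2

2


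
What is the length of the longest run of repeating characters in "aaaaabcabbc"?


Input: "aaaaabcabbc"
Scanning for longest run:
  Position 1 ('a'): continues run of 'a', length=2
  Position 2 ('a'): continues run of 'a', length=3
  Position 3 ('a'): continues run of 'a', length=4
  Position 4 ('a'): continues run of 'a', length=5
  Position 5 ('b'): new char, reset run to 1
  Position 6 ('c'): new char, reset run to 1
  Position 7 ('a'): new char, reset run to 1
  Position 8 ('b'): new char, reset run to 1
  Position 9 ('b'): continues run of 'b', length=2
  Position 10 ('c'): new char, reset run to 1
Longest run: 'a' with length 5

5


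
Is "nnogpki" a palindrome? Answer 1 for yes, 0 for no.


Input: nnogpki
Reversed: ikpgonn
  Compare pos 0 ('n') with pos 6 ('i'): MISMATCH
  Compare pos 1 ('n') with pos 5 ('k'): MISMATCH
  Compare pos 2 ('o') with pos 4 ('p'): MISMATCH
Result: not a palindrome

0


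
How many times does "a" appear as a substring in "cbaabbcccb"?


Searching for "a" in "cbaabbcccb"
Scanning each position:
  Position 0: "c" => no
  Position 1: "b" => no
  Position 2: "a" => MATCH
  Position 3: "a" => MATCH
  Position 4: "b" => no
  Position 5: "b" => no
  Position 6: "c" => no
  Position 7: "c" => no
  Position 8: "c" => no
  Position 9: "b" => no
Total occurrences: 2

2


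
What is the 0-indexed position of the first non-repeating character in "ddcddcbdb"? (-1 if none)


Input: ddcddcbdb
Character frequencies:
  'b': 2
  'c': 2
  'd': 5
Scanning left to right for freq == 1:
  Position 0 ('d'): freq=5, skip
  Position 1 ('d'): freq=5, skip
  Position 2 ('c'): freq=2, skip
  Position 3 ('d'): freq=5, skip
  Position 4 ('d'): freq=5, skip
  Position 5 ('c'): freq=2, skip
  Position 6 ('b'): freq=2, skip
  Position 7 ('d'): freq=5, skip
  Position 8 ('b'): freq=2, skip
  No unique character found => answer = -1

-1


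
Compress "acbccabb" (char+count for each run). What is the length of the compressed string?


Input: acbccabb
Runs:
  'a' x 1 => "a1"
  'c' x 1 => "c1"
  'b' x 1 => "b1"
  'c' x 2 => "c2"
  'a' x 1 => "a1"
  'b' x 2 => "b2"
Compressed: "a1c1b1c2a1b2"
Compressed length: 12

12


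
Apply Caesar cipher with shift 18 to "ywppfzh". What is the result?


Caesar cipher: shift "ywppfzh" by 18
  'y' (pos 24) + 18 = pos 16 = 'q'
  'w' (pos 22) + 18 = pos 14 = 'o'
  'p' (pos 15) + 18 = pos 7 = 'h'
  'p' (pos 15) + 18 = pos 7 = 'h'
  'f' (pos 5) + 18 = pos 23 = 'x'
  'z' (pos 25) + 18 = pos 17 = 'r'
  'h' (pos 7) + 18 = pos 25 = 'z'
Result: qohhxrz

qohhxrz


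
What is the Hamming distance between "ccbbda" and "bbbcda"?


Comparing "ccbbda" and "bbbcda" position by position:
  Position 0: 'c' vs 'b' => differ
  Position 1: 'c' vs 'b' => differ
  Position 2: 'b' vs 'b' => same
  Position 3: 'b' vs 'c' => differ
  Position 4: 'd' vs 'd' => same
  Position 5: 'a' vs 'a' => same
Total differences (Hamming distance): 3

3


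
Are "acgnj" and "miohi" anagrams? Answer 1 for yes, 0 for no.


Strings: "acgnj", "miohi"
Sorted first:  acgjn
Sorted second: hiimo
Differ at position 0: 'a' vs 'h' => not anagrams

0


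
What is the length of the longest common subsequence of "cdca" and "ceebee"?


LCS of "cdca" and "ceebee"
DP table:
           c    e    e    b    e    e
      0    0    0    0    0    0    0
  c   0    1    1    1    1    1    1
  d   0    1    1    1    1    1    1
  c   0    1    1    1    1    1    1
  a   0    1    1    1    1    1    1
LCS length = dp[4][6] = 1

1


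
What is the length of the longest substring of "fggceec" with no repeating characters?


Input: "fggceec"
Sliding window (track last position of each char):
  Position 0 ('f'): window [0,0] length 1 -- new best
  Position 1 ('g'): window [0,1] length 2 -- new best
  Position 2 ('g'): repeat (last at 1), move window start to 2
  Position 2 ('g'): window [2,2] length 1
  Position 3 ('c'): window [2,3] length 2
  Position 4 ('e'): window [2,4] length 3 -- new best
  Position 5 ('e'): repeat (last at 4), move window start to 5
  Position 5 ('e'): window [5,5] length 1
  Position 6 ('c'): window [5,6] length 2
Longest substring with no repeats: "gce" with length 3

3


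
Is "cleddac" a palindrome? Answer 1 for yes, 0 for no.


Input: cleddac
Reversed: caddelc
  Compare pos 0 ('c') with pos 6 ('c'): match
  Compare pos 1 ('l') with pos 5 ('a'): MISMATCH
  Compare pos 2 ('e') with pos 4 ('d'): MISMATCH
Result: not a palindrome

0


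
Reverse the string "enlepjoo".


Input: enlepjoo
Reading characters right to left:
  Position 7: 'o'
  Position 6: 'o'
  Position 5: 'j'
  Position 4: 'p'
  Position 3: 'e'
  Position 2: 'l'
  Position 1: 'n'
  Position 0: 'e'
Reversed: oojpelne

oojpelne


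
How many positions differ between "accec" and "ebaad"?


Comparing "accec" and "ebaad" position by position:
  Position 0: 'a' vs 'e' => DIFFER
  Position 1: 'c' vs 'b' => DIFFER
  Position 2: 'c' vs 'a' => DIFFER
  Position 3: 'e' vs 'a' => DIFFER
  Position 4: 'c' vs 'd' => DIFFER
Positions that differ: 5

5


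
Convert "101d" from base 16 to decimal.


Input: "101d" in base 16
Positional expansion:
  Digit '1' (value 1) x 16^3 = 4096
  Digit '0' (value 0) x 16^2 = 0
  Digit '1' (value 1) x 16^1 = 16
  Digit 'd' (value 13) x 16^0 = 13
Sum = 4125

4125


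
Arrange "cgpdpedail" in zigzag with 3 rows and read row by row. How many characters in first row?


Zigzag "cgpdpedail" into 3 rows:
Placing characters:
  'c' => row 0
  'g' => row 1
  'p' => row 2
  'd' => row 1
  'p' => row 0
  'e' => row 1
  'd' => row 2
  'a' => row 1
  'i' => row 0
  'l' => row 1
Rows:
  Row 0: "cpi"
  Row 1: "gdeal"
  Row 2: "pd"
First row length: 3

3


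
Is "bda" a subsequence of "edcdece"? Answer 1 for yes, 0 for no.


Check if "bda" is a subsequence of "edcdece"
Greedy scan:
  Position 0 ('e'): no match needed
  Position 1 ('d'): no match needed
  Position 2 ('c'): no match needed
  Position 3 ('d'): no match needed
  Position 4 ('e'): no match needed
  Position 5 ('c'): no match needed
  Position 6 ('e'): no match needed
Only matched 0/3 characters => not a subsequence

0


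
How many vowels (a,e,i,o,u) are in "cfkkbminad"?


Input: cfkkbminad
Checking each character:
  'c' at position 0: consonant
  'f' at position 1: consonant
  'k' at position 2: consonant
  'k' at position 3: consonant
  'b' at position 4: consonant
  'm' at position 5: consonant
  'i' at position 6: vowel (running total: 1)
  'n' at position 7: consonant
  'a' at position 8: vowel (running total: 2)
  'd' at position 9: consonant
Total vowels: 2

2


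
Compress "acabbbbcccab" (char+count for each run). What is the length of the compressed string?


Input: acabbbbcccab
Runs:
  'a' x 1 => "a1"
  'c' x 1 => "c1"
  'a' x 1 => "a1"
  'b' x 4 => "b4"
  'c' x 3 => "c3"
  'a' x 1 => "a1"
  'b' x 1 => "b1"
Compressed: "a1c1a1b4c3a1b1"
Compressed length: 14

14


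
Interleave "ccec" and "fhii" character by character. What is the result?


Interleaving "ccec" and "fhii":
  Position 0: 'c' from first, 'f' from second => "cf"
  Position 1: 'c' from first, 'h' from second => "ch"
  Position 2: 'e' from first, 'i' from second => "ei"
  Position 3: 'c' from first, 'i' from second => "ci"
Result: cfcheici

cfcheici


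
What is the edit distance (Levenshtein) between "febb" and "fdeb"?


Computing edit distance: "febb" -> "fdeb"
DP table:
           f    d    e    b
      0    1    2    3    4
  f   1    0    1    2    3
  e   2    1    1    1    2
  b   3    2    2    2    1
  b   4    3    3    3    2
Edit distance = dp[4][4] = 2

2


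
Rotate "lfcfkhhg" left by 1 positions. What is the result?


Input: "lfcfkhhg", rotate left by 1
First 1 characters: "l"
Remaining characters: "fcfkhhg"
Concatenate remaining + first: "fcfkhhg" + "l" = "fcfkhhgl"

fcfkhhgl


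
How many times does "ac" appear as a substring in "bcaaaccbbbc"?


Searching for "ac" in "bcaaaccbbbc"
Scanning each position:
  Position 0: "bc" => no
  Position 1: "ca" => no
  Position 2: "aa" => no
  Position 3: "aa" => no
  Position 4: "ac" => MATCH
  Position 5: "cc" => no
  Position 6: "cb" => no
  Position 7: "bb" => no
  Position 8: "bb" => no
  Position 9: "bc" => no
Total occurrences: 1

1


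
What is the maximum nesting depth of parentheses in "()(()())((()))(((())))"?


Input: "()(()())((()))(((())))"
Tracking depth:
  Position 0 '(': depth becomes 1
  Position 1 ')': depth becomes 0
  Position 2 '(': depth becomes 1
  Position 3 '(': depth becomes 2
  Position 4 ')': depth becomes 1
  Position 5 '(': depth becomes 2
  Position 6 ')': depth becomes 1
  Position 7 ')': depth becomes 0
  Position 8 '(': depth becomes 1
  Position 9 '(': depth becomes 2
  Position 10 '(': depth becomes 3
  Position 11 ')': depth becomes 2
  Position 12 ')': depth becomes 1
  Position 13 ')': depth becomes 0
  Position 14 '(': depth becomes 1
  Position 15 '(': depth becomes 2
  Position 16 '(': depth becomes 3
  Position 17 '(': depth becomes 4
  Position 18 ')': depth becomes 3
  Position 19 ')': depth becomes 2
  Position 20 ')': depth becomes 1
  Position 21 ')': depth becomes 0
Maximum depth reached: 4

4


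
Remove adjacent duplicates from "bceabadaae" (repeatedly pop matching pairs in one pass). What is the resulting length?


Input: bceabadaae
Stack-based adjacent duplicate removal:
  Read 'b': push. Stack: b
  Read 'c': push. Stack: bc
  Read 'e': push. Stack: bce
  Read 'a': push. Stack: bcea
  Read 'b': push. Stack: bceab
  Read 'a': push. Stack: bceaba
  Read 'd': push. Stack: bceabad
  Read 'a': push. Stack: bceabada
  Read 'a': matches stack top 'a' => pop. Stack: bceabad
  Read 'e': push. Stack: bceabade
Final stack: "bceabade" (length 8)

8


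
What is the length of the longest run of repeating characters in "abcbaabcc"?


Input: "abcbaabcc"
Scanning for longest run:
  Position 1 ('b'): new char, reset run to 1
  Position 2 ('c'): new char, reset run to 1
  Position 3 ('b'): new char, reset run to 1
  Position 4 ('a'): new char, reset run to 1
  Position 5 ('a'): continues run of 'a', length=2
  Position 6 ('b'): new char, reset run to 1
  Position 7 ('c'): new char, reset run to 1
  Position 8 ('c'): continues run of 'c', length=2
Longest run: 'a' with length 2

2


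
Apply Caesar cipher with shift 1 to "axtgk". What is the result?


Caesar cipher: shift "axtgk" by 1
  'a' (pos 0) + 1 = pos 1 = 'b'
  'x' (pos 23) + 1 = pos 24 = 'y'
  't' (pos 19) + 1 = pos 20 = 'u'
  'g' (pos 6) + 1 = pos 7 = 'h'
  'k' (pos 10) + 1 = pos 11 = 'l'
Result: byuhl

byuhl


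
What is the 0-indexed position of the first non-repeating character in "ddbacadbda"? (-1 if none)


Input: ddbacadbda
Character frequencies:
  'a': 3
  'b': 2
  'c': 1
  'd': 4
Scanning left to right for freq == 1:
  Position 0 ('d'): freq=4, skip
  Position 1 ('d'): freq=4, skip
  Position 2 ('b'): freq=2, skip
  Position 3 ('a'): freq=3, skip
  Position 4 ('c'): unique! => answer = 4

4


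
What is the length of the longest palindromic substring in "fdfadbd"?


Input: "fdfadbd"
Checking substrings for palindromes:
  [0:3] "fdf" (len 3) => palindrome
  [4:7] "dbd" (len 3) => palindrome
Longest palindromic substring: "fdf" with length 3

3


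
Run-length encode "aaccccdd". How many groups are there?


Input: aaccccdd
Scanning for consecutive runs:
  Group 1: 'a' x 2 (positions 0-1)
  Group 2: 'c' x 4 (positions 2-5)
  Group 3: 'd' x 2 (positions 6-7)
Total groups: 3

3


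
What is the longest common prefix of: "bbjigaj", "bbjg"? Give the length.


Words: bbjigaj, bbjg
  Position 0: all 'b' => match
  Position 1: all 'b' => match
  Position 2: all 'j' => match
  Position 3: ('i', 'g') => mismatch, stop
LCP = "bbj" (length 3)

3


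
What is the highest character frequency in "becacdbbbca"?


Input: becacdbbbca
Character counts:
  'a': 2
  'b': 4
  'c': 3
  'd': 1
  'e': 1
Maximum frequency: 4

4


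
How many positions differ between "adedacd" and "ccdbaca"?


Comparing "adedacd" and "ccdbaca" position by position:
  Position 0: 'a' vs 'c' => DIFFER
  Position 1: 'd' vs 'c' => DIFFER
  Position 2: 'e' vs 'd' => DIFFER
  Position 3: 'd' vs 'b' => DIFFER
  Position 4: 'a' vs 'a' => same
  Position 5: 'c' vs 'c' => same
  Position 6: 'd' vs 'a' => DIFFER
Positions that differ: 5

5


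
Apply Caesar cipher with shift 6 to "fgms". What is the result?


Caesar cipher: shift "fgms" by 6
  'f' (pos 5) + 6 = pos 11 = 'l'
  'g' (pos 6) + 6 = pos 12 = 'm'
  'm' (pos 12) + 6 = pos 18 = 's'
  's' (pos 18) + 6 = pos 24 = 'y'
Result: lmsy

lmsy


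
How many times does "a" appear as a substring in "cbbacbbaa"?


Searching for "a" in "cbbacbbaa"
Scanning each position:
  Position 0: "c" => no
  Position 1: "b" => no
  Position 2: "b" => no
  Position 3: "a" => MATCH
  Position 4: "c" => no
  Position 5: "b" => no
  Position 6: "b" => no
  Position 7: "a" => MATCH
  Position 8: "a" => MATCH
Total occurrences: 3

3


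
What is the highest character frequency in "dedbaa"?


Input: dedbaa
Character counts:
  'a': 2
  'b': 1
  'd': 2
  'e': 1
Maximum frequency: 2

2


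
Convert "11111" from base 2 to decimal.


Input: "11111" in base 2
Positional expansion:
  Digit '1' (value 1) x 2^4 = 16
  Digit '1' (value 1) x 2^3 = 8
  Digit '1' (value 1) x 2^2 = 4
  Digit '1' (value 1) x 2^1 = 2
  Digit '1' (value 1) x 2^0 = 1
Sum = 31

31


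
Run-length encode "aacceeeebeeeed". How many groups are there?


Input: aacceeeebeeeed
Scanning for consecutive runs:
  Group 1: 'a' x 2 (positions 0-1)
  Group 2: 'c' x 2 (positions 2-3)
  Group 3: 'e' x 4 (positions 4-7)
  Group 4: 'b' x 1 (positions 8-8)
  Group 5: 'e' x 4 (positions 9-12)
  Group 6: 'd' x 1 (positions 13-13)
Total groups: 6

6


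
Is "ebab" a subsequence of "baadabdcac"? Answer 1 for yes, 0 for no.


Check if "ebab" is a subsequence of "baadabdcac"
Greedy scan:
  Position 0 ('b'): no match needed
  Position 1 ('a'): no match needed
  Position 2 ('a'): no match needed
  Position 3 ('d'): no match needed
  Position 4 ('a'): no match needed
  Position 5 ('b'): no match needed
  Position 6 ('d'): no match needed
  Position 7 ('c'): no match needed
  Position 8 ('a'): no match needed
  Position 9 ('c'): no match needed
Only matched 0/4 characters => not a subsequence

0


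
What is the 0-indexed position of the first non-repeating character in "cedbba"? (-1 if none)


Input: cedbba
Character frequencies:
  'a': 1
  'b': 2
  'c': 1
  'd': 1
  'e': 1
Scanning left to right for freq == 1:
  Position 0 ('c'): unique! => answer = 0

0


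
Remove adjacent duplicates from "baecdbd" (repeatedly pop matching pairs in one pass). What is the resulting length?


Input: baecdbd
Stack-based adjacent duplicate removal:
  Read 'b': push. Stack: b
  Read 'a': push. Stack: ba
  Read 'e': push. Stack: bae
  Read 'c': push. Stack: baec
  Read 'd': push. Stack: baecd
  Read 'b': push. Stack: baecdb
  Read 'd': push. Stack: baecdbd
Final stack: "baecdbd" (length 7)

7


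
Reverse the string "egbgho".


Input: egbgho
Reading characters right to left:
  Position 5: 'o'
  Position 4: 'h'
  Position 3: 'g'
  Position 2: 'b'
  Position 1: 'g'
  Position 0: 'e'
Reversed: ohgbge

ohgbge


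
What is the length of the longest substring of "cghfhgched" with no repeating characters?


Input: "cghfhgched"
Sliding window (track last position of each char):
  Position 0 ('c'): window [0,0] length 1 -- new best
  Position 1 ('g'): window [0,1] length 2 -- new best
  Position 2 ('h'): window [0,2] length 3 -- new best
  Position 3 ('f'): window [0,3] length 4 -- new best
  Position 4 ('h'): repeat (last at 2), move window start to 3
  Position 4 ('h'): window [3,4] length 2
  Position 5 ('g'): window [3,5] length 3
  Position 6 ('c'): window [3,6] length 4
  Position 7 ('h'): repeat (last at 4), move window start to 5
  Position 7 ('h'): window [5,7] length 3
  Position 8 ('e'): window [5,8] length 4
  Position 9 ('d'): window [5,9] length 5 -- new best
Longest substring with no repeats: "gched" with length 5

5


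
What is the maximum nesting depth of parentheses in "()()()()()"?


Input: "()()()()()"
Tracking depth:
  Position 0 '(': depth becomes 1
  Position 1 ')': depth becomes 0
  Position 2 '(': depth becomes 1
  Position 3 ')': depth becomes 0
  Position 4 '(': depth becomes 1
  Position 5 ')': depth becomes 0
  Position 6 '(': depth becomes 1
  Position 7 ')': depth becomes 0
  Position 8 '(': depth becomes 1
  Position 9 ')': depth becomes 0
Maximum depth reached: 1

1


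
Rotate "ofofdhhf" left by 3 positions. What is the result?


Input: "ofofdhhf", rotate left by 3
First 3 characters: "ofo"
Remaining characters: "fdhhf"
Concatenate remaining + first: "fdhhf" + "ofo" = "fdhhfofo"

fdhhfofo


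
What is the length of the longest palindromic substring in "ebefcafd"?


Input: "ebefcafd"
Checking substrings for palindromes:
  [0:3] "ebe" (len 3) => palindrome
Longest palindromic substring: "ebe" with length 3

3


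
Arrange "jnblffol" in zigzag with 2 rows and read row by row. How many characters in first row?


Zigzag "jnblffol" into 2 rows:
Placing characters:
  'j' => row 0
  'n' => row 1
  'b' => row 0
  'l' => row 1
  'f' => row 0
  'f' => row 1
  'o' => row 0
  'l' => row 1
Rows:
  Row 0: "jbfo"
  Row 1: "nlfl"
First row length: 4

4


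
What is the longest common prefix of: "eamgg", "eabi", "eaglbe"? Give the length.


Words: eamgg, eabi, eaglbe
  Position 0: all 'e' => match
  Position 1: all 'a' => match
  Position 2: ('m', 'b', 'g') => mismatch, stop
LCP = "ea" (length 2)

2


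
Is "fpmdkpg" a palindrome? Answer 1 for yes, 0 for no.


Input: fpmdkpg
Reversed: gpkdmpf
  Compare pos 0 ('f') with pos 6 ('g'): MISMATCH
  Compare pos 1 ('p') with pos 5 ('p'): match
  Compare pos 2 ('m') with pos 4 ('k'): MISMATCH
Result: not a palindrome

0


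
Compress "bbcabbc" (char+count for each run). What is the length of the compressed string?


Input: bbcabbc
Runs:
  'b' x 2 => "b2"
  'c' x 1 => "c1"
  'a' x 1 => "a1"
  'b' x 2 => "b2"
  'c' x 1 => "c1"
Compressed: "b2c1a1b2c1"
Compressed length: 10

10


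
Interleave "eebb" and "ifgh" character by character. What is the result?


Interleaving "eebb" and "ifgh":
  Position 0: 'e' from first, 'i' from second => "ei"
  Position 1: 'e' from first, 'f' from second => "ef"
  Position 2: 'b' from first, 'g' from second => "bg"
  Position 3: 'b' from first, 'h' from second => "bh"
Result: eiefbgbh

eiefbgbh


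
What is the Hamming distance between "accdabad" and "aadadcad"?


Comparing "accdabad" and "aadadcad" position by position:
  Position 0: 'a' vs 'a' => same
  Position 1: 'c' vs 'a' => differ
  Position 2: 'c' vs 'd' => differ
  Position 3: 'd' vs 'a' => differ
  Position 4: 'a' vs 'd' => differ
  Position 5: 'b' vs 'c' => differ
  Position 6: 'a' vs 'a' => same
  Position 7: 'd' vs 'd' => same
Total differences (Hamming distance): 5

5


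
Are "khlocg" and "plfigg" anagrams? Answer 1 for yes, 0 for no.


Strings: "khlocg", "plfigg"
Sorted first:  cghklo
Sorted second: fggilp
Differ at position 0: 'c' vs 'f' => not anagrams

0


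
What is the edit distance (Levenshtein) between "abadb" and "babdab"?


Computing edit distance: "abadb" -> "babdab"
DP table:
           b    a    b    d    a    b
      0    1    2    3    4    5    6
  a   1    1    1    2    3    4    5
  b   2    1    2    1    2    3    4
  a   3    2    1    2    2    2    3
  d   4    3    2    2    2    3    3
  b   5    4    3    2    3    3    3
Edit distance = dp[5][6] = 3

3


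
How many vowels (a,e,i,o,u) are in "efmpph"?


Input: efmpph
Checking each character:
  'e' at position 0: vowel (running total: 1)
  'f' at position 1: consonant
  'm' at position 2: consonant
  'p' at position 3: consonant
  'p' at position 4: consonant
  'h' at position 5: consonant
Total vowels: 1

1


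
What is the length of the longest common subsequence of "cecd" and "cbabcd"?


LCS of "cecd" and "cbabcd"
DP table:
           c    b    a    b    c    d
      0    0    0    0    0    0    0
  c   0    1    1    1    1    1    1
  e   0    1    1    1    1    1    1
  c   0    1    1    1    1    2    2
  d   0    1    1    1    1    2    3
LCS length = dp[4][6] = 3

3


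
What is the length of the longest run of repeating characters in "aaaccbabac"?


Input: "aaaccbabac"
Scanning for longest run:
  Position 1 ('a'): continues run of 'a', length=2
  Position 2 ('a'): continues run of 'a', length=3
  Position 3 ('c'): new char, reset run to 1
  Position 4 ('c'): continues run of 'c', length=2
  Position 5 ('b'): new char, reset run to 1
  Position 6 ('a'): new char, reset run to 1
  Position 7 ('b'): new char, reset run to 1
  Position 8 ('a'): new char, reset run to 1
  Position 9 ('c'): new char, reset run to 1
Longest run: 'a' with length 3

3


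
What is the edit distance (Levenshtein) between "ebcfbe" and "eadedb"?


Computing edit distance: "ebcfbe" -> "eadedb"
DP table:
           e    a    d    e    d    b
      0    1    2    3    4    5    6
  e   1    0    1    2    3    4    5
  b   2    1    1    2    3    4    4
  c   3    2    2    2    3    4    5
  f   4    3    3    3    3    4    5
  b   5    4    4    4    4    4    4
  e   6    5    5    5    4    5    5
Edit distance = dp[6][6] = 5

5


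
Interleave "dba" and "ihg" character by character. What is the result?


Interleaving "dba" and "ihg":
  Position 0: 'd' from first, 'i' from second => "di"
  Position 1: 'b' from first, 'h' from second => "bh"
  Position 2: 'a' from first, 'g' from second => "ag"
Result: dibhag

dibhag


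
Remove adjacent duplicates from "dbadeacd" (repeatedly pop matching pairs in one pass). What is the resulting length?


Input: dbadeacd
Stack-based adjacent duplicate removal:
  Read 'd': push. Stack: d
  Read 'b': push. Stack: db
  Read 'a': push. Stack: dba
  Read 'd': push. Stack: dbad
  Read 'e': push. Stack: dbade
  Read 'a': push. Stack: dbadea
  Read 'c': push. Stack: dbadeac
  Read 'd': push. Stack: dbadeacd
Final stack: "dbadeacd" (length 8)

8


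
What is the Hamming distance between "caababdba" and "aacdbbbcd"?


Comparing "caababdba" and "aacdbbbcd" position by position:
  Position 0: 'c' vs 'a' => differ
  Position 1: 'a' vs 'a' => same
  Position 2: 'a' vs 'c' => differ
  Position 3: 'b' vs 'd' => differ
  Position 4: 'a' vs 'b' => differ
  Position 5: 'b' vs 'b' => same
  Position 6: 'd' vs 'b' => differ
  Position 7: 'b' vs 'c' => differ
  Position 8: 'a' vs 'd' => differ
Total differences (Hamming distance): 7

7


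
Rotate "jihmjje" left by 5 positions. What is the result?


Input: "jihmjje", rotate left by 5
First 5 characters: "jihmj"
Remaining characters: "je"
Concatenate remaining + first: "je" + "jihmj" = "jejihmj"

jejihmj


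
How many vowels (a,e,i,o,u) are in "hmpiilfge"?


Input: hmpiilfge
Checking each character:
  'h' at position 0: consonant
  'm' at position 1: consonant
  'p' at position 2: consonant
  'i' at position 3: vowel (running total: 1)
  'i' at position 4: vowel (running total: 2)
  'l' at position 5: consonant
  'f' at position 6: consonant
  'g' at position 7: consonant
  'e' at position 8: vowel (running total: 3)
Total vowels: 3

3


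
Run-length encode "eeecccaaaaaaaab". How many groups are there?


Input: eeecccaaaaaaaab
Scanning for consecutive runs:
  Group 1: 'e' x 3 (positions 0-2)
  Group 2: 'c' x 3 (positions 3-5)
  Group 3: 'a' x 8 (positions 6-13)
  Group 4: 'b' x 1 (positions 14-14)
Total groups: 4

4


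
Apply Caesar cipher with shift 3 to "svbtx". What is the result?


Caesar cipher: shift "svbtx" by 3
  's' (pos 18) + 3 = pos 21 = 'v'
  'v' (pos 21) + 3 = pos 24 = 'y'
  'b' (pos 1) + 3 = pos 4 = 'e'
  't' (pos 19) + 3 = pos 22 = 'w'
  'x' (pos 23) + 3 = pos 0 = 'a'
Result: vyewa

vyewa


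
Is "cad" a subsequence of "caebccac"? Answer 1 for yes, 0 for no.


Check if "cad" is a subsequence of "caebccac"
Greedy scan:
  Position 0 ('c'): matches sub[0] = 'c'
  Position 1 ('a'): matches sub[1] = 'a'
  Position 2 ('e'): no match needed
  Position 3 ('b'): no match needed
  Position 4 ('c'): no match needed
  Position 5 ('c'): no match needed
  Position 6 ('a'): no match needed
  Position 7 ('c'): no match needed
Only matched 2/3 characters => not a subsequence

0


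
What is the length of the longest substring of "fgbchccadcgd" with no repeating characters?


Input: "fgbchccadcgd"
Sliding window (track last position of each char):
  Position 0 ('f'): window [0,0] length 1 -- new best
  Position 1 ('g'): window [0,1] length 2 -- new best
  Position 2 ('b'): window [0,2] length 3 -- new best
  Position 3 ('c'): window [0,3] length 4 -- new best
  Position 4 ('h'): window [0,4] length 5 -- new best
  Position 5 ('c'): repeat (last at 3), move window start to 4
  Position 5 ('c'): window [4,5] length 2
  Position 6 ('c'): repeat (last at 5), move window start to 6
  Position 6 ('c'): window [6,6] length 1
  Position 7 ('a'): window [6,7] length 2
  Position 8 ('d'): window [6,8] length 3
  Position 9 ('c'): repeat (last at 6), move window start to 7
  Position 9 ('c'): window [7,9] length 3
  Position 10 ('g'): window [7,10] length 4
  Position 11 ('d'): repeat (last at 8), move window start to 9
  Position 11 ('d'): window [9,11] length 3
Longest substring with no repeats: "fgbch" with length 5

5


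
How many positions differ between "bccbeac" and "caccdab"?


Comparing "bccbeac" and "caccdab" position by position:
  Position 0: 'b' vs 'c' => DIFFER
  Position 1: 'c' vs 'a' => DIFFER
  Position 2: 'c' vs 'c' => same
  Position 3: 'b' vs 'c' => DIFFER
  Position 4: 'e' vs 'd' => DIFFER
  Position 5: 'a' vs 'a' => same
  Position 6: 'c' vs 'b' => DIFFER
Positions that differ: 5

5


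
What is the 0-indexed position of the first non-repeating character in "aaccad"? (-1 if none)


Input: aaccad
Character frequencies:
  'a': 3
  'c': 2
  'd': 1
Scanning left to right for freq == 1:
  Position 0 ('a'): freq=3, skip
  Position 1 ('a'): freq=3, skip
  Position 2 ('c'): freq=2, skip
  Position 3 ('c'): freq=2, skip
  Position 4 ('a'): freq=3, skip
  Position 5 ('d'): unique! => answer = 5

5


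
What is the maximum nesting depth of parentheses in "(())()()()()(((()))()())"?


Input: "(())()()()()(((()))()())"
Tracking depth:
  Position 0 '(': depth becomes 1
  Position 1 '(': depth becomes 2
  Position 2 ')': depth becomes 1
  Position 3 ')': depth becomes 0
  Position 4 '(': depth becomes 1
  Position 5 ')': depth becomes 0
  Position 6 '(': depth becomes 1
  Position 7 ')': depth becomes 0
  Position 8 '(': depth becomes 1
  Position 9 ')': depth becomes 0
  Position 10 '(': depth becomes 1
  Position 11 ')': depth becomes 0
  Position 12 '(': depth becomes 1
  Position 13 '(': depth becomes 2
  Position 14 '(': depth becomes 3
  Position 15 '(': depth becomes 4
  Position 16 ')': depth becomes 3
  Position 17 ')': depth becomes 2
  Position 18 ')': depth becomes 1
  Position 19 '(': depth becomes 2
  Position 20 ')': depth becomes 1
  Position 21 '(': depth becomes 2
  Position 22 ')': depth becomes 1
  Position 23 ')': depth becomes 0
Maximum depth reached: 4

4


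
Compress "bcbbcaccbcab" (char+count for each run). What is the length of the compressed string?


Input: bcbbcaccbcab
Runs:
  'b' x 1 => "b1"
  'c' x 1 => "c1"
  'b' x 2 => "b2"
  'c' x 1 => "c1"
  'a' x 1 => "a1"
  'c' x 2 => "c2"
  'b' x 1 => "b1"
  'c' x 1 => "c1"
  'a' x 1 => "a1"
  'b' x 1 => "b1"
Compressed: "b1c1b2c1a1c2b1c1a1b1"
Compressed length: 20

20


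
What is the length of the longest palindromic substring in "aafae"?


Input: "aafae"
Checking substrings for palindromes:
  [1:4] "afa" (len 3) => palindrome
  [0:2] "aa" (len 2) => palindrome
Longest palindromic substring: "afa" with length 3

3


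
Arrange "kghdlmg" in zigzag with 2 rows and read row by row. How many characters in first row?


Zigzag "kghdlmg" into 2 rows:
Placing characters:
  'k' => row 0
  'g' => row 1
  'h' => row 0
  'd' => row 1
  'l' => row 0
  'm' => row 1
  'g' => row 0
Rows:
  Row 0: "khlg"
  Row 1: "gdm"
First row length: 4

4


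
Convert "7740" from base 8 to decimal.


Input: "7740" in base 8
Positional expansion:
  Digit '7' (value 7) x 8^3 = 3584
  Digit '7' (value 7) x 8^2 = 448
  Digit '4' (value 4) x 8^1 = 32
  Digit '0' (value 0) x 8^0 = 0
Sum = 4064

4064


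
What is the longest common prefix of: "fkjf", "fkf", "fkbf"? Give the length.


Words: fkjf, fkf, fkbf
  Position 0: all 'f' => match
  Position 1: all 'k' => match
  Position 2: ('j', 'f', 'b') => mismatch, stop
LCP = "fk" (length 2)

2


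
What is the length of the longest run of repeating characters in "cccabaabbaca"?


Input: "cccabaabbaca"
Scanning for longest run:
  Position 1 ('c'): continues run of 'c', length=2
  Position 2 ('c'): continues run of 'c', length=3
  Position 3 ('a'): new char, reset run to 1
  Position 4 ('b'): new char, reset run to 1
  Position 5 ('a'): new char, reset run to 1
  Position 6 ('a'): continues run of 'a', length=2
  Position 7 ('b'): new char, reset run to 1
  Position 8 ('b'): continues run of 'b', length=2
  Position 9 ('a'): new char, reset run to 1
  Position 10 ('c'): new char, reset run to 1
  Position 11 ('a'): new char, reset run to 1
Longest run: 'c' with length 3

3


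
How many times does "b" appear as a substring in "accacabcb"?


Searching for "b" in "accacabcb"
Scanning each position:
  Position 0: "a" => no
  Position 1: "c" => no
  Position 2: "c" => no
  Position 3: "a" => no
  Position 4: "c" => no
  Position 5: "a" => no
  Position 6: "b" => MATCH
  Position 7: "c" => no
  Position 8: "b" => MATCH
Total occurrences: 2

2


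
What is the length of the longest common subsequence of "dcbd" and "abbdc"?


LCS of "dcbd" and "abbdc"
DP table:
           a    b    b    d    c
      0    0    0    0    0    0
  d   0    0    0    0    1    1
  c   0    0    0    0    1    2
  b   0    0    1    1    1    2
  d   0    0    1    1    2    2
LCS length = dp[4][5] = 2

2


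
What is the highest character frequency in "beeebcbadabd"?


Input: beeebcbadabd
Character counts:
  'a': 2
  'b': 4
  'c': 1
  'd': 2
  'e': 3
Maximum frequency: 4

4


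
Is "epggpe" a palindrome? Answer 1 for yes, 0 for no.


Input: epggpe
Reversed: epggpe
  Compare pos 0 ('e') with pos 5 ('e'): match
  Compare pos 1 ('p') with pos 4 ('p'): match
  Compare pos 2 ('g') with pos 3 ('g'): match
Result: palindrome

1


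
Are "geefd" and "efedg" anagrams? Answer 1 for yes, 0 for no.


Strings: "geefd", "efedg"
Sorted first:  deefg
Sorted second: deefg
Sorted forms match => anagrams

1


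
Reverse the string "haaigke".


Input: haaigke
Reading characters right to left:
  Position 6: 'e'
  Position 5: 'k'
  Position 4: 'g'
  Position 3: 'i'
  Position 2: 'a'
  Position 1: 'a'
  Position 0: 'h'
Reversed: ekgiaah

ekgiaah
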